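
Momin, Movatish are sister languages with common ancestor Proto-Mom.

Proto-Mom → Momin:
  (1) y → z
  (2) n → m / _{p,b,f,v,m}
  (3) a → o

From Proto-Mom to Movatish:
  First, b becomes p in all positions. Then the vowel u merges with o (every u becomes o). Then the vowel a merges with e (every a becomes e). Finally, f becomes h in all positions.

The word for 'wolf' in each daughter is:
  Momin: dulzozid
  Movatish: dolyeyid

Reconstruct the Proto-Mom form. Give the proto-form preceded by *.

*dulyayid

Position 6: Momin has z, Movatish has y. Movatish preserves y here (none of its changes turn any other segment into y), so the proto-segment is *y.
Position 5: Momin has o, Movatish has e. Taking the neighbouring segments as reconstructed: Momin o could go back to *a or *o; Movatish e could go back to *a or *e — the one source consistent with every daughter is *a.
This points to *dulyayid. Verify forward in each daughter:
Momin: *dulyayid
  dulyayid → dulzazid   [unconditioned shift]
  dulzazid (rule 2 does not apply)
  dulzazid → dulzozid   [vowel merger]
  giving Momin dulzozid.
Movatish: start from *dulyayid.
  rule 1: no change — dulyayid
  rule 2 (vowel merger): dulyayid → dolyayid
  rule 3 (vowel merger): dolyayid → dolyeyid
  rule 4: no change — dolyeyid
  ⇒ Movatish dolyeyid
*dulyayid is the unique common source.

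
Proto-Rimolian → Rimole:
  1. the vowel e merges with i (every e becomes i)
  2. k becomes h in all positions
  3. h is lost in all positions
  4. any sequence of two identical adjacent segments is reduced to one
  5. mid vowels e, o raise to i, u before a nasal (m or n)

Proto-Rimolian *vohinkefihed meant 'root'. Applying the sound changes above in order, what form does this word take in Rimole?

Rimole: *vohinkefihed > vohinkifihid > vohinhifihid > voinifiid > voinifid  (by vowel merger, unconditioned shift, h-loss, degemination)

voinifid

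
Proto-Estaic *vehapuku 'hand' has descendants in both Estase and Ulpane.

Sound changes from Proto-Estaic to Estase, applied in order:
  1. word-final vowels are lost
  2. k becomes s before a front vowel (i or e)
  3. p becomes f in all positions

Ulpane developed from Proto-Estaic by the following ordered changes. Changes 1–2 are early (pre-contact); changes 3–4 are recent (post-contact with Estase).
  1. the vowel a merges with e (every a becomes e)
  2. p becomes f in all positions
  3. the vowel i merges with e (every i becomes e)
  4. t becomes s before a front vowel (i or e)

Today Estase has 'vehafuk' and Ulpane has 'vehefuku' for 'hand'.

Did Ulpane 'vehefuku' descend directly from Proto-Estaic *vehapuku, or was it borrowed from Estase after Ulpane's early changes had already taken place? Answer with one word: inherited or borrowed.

inherited

If inherited, *vehapuku would pass through all of Ulpane's changes:
Ulpane: *vehapuku > vehepuku > vehefuku  (by vowel merger, unconditioned shift)
If borrowed from Estase 'vehafuk' after the early changes, it would undergo only the recent ones:
  rule 3 (vowel merger): no change (vehafuk)
  rule 4 (palatalisation): no change (vehafuk)
  ⇒ as a loan: vehafuk
Ulpane 'vehefuku' matches the inherited outcome exactly, so it is an inherited cognate, not a loan.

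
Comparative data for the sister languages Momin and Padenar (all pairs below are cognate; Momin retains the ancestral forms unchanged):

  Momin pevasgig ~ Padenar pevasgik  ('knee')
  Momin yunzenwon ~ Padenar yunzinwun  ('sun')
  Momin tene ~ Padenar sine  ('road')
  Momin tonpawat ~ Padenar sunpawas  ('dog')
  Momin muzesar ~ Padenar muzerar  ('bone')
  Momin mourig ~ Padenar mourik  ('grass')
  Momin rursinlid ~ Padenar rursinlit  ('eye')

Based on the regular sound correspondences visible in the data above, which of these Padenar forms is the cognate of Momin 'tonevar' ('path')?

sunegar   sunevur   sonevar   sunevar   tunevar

sunevar

tonpawat ~ sunpawas — Momin t corresponds to Padenar s word-initially before a back vowel.
yunzenwon ~ yunzinwun, tonpawat ~ sunpawas — Momin o corresponds to Padenar u after a consonant, before a nasal.
Applying these to Momin 'tonevar':
  tonevar → sonevar   (t→s word-initially before a back vowel)
  sonevar → sunevar   (o→u after a consonant, before a nasal)
So the Padenar cognate is 'sunevar'.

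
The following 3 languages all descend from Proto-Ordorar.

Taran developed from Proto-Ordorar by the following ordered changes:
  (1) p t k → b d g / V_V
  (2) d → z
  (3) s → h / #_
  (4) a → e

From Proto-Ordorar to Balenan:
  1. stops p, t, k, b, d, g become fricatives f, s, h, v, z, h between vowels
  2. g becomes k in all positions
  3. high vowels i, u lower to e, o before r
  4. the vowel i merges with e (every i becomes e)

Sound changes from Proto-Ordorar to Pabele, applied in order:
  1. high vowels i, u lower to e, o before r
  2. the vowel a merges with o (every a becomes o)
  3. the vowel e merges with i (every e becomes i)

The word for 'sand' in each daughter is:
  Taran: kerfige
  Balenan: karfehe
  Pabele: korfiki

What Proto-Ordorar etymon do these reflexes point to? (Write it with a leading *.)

Position 7: Taran has e, Balenan has e, Pabele has i. Taking the neighbouring segments as reconstructed: Taran e could go back to *a or *e; Balenan e could go back to *e or *i; Pabele i could go back to *e or *i — the one source consistent with every daughter is *e.
Position 5: Taran has i, Balenan has e, Pabele has i. Taran preserves i here (none of its changes turn any other segment into i), so the proto-segment is *i.
This points to *karfike. Verify forward in each daughter:
Taran: *karfike > karfige > kerfige  (by intervocalic voicing, vowel merger)
Balenan: *karfike
  karfike → karfihe   [intervocalic lenition]
  karfihe (rule 2 does not apply)
  karfihe (rule 3 does not apply)
  karfihe → karfehe   [vowel merger]
  giving Balenan karfehe.
Pabele: *karfike > korfike > korfiki  (by vowel merger, vowel merger)
No other proto-form is consistent with every reflex, so the reconstruction is *karfike.

*karfike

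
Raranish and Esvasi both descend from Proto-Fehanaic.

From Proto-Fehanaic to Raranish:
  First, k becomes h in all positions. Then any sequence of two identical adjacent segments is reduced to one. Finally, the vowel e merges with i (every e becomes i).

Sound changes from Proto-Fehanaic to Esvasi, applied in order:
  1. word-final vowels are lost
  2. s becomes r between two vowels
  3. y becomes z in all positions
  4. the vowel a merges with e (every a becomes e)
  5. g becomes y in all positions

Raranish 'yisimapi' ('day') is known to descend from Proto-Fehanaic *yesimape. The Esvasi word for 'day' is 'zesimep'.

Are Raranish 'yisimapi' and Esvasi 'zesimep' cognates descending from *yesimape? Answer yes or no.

no

Derive the expected Esvasi reflex of *yesimape:
Esvasi: *yesimape
  yesimape → yesimap   [apocope]
  yesimap → yerimap   [rhotacism]
  yerimap → zerimap   [unconditioned shift]
  zerimap → zerimep   [vowel merger]
  zerimep (rule 5 does not apply)
  giving Esvasi zerimep.
The regular Esvasi reflex would be 'zerimep', but the attested form is 'zesimep'. The correspondence is irregular, so they are not cognates (the Esvasi form has a different source).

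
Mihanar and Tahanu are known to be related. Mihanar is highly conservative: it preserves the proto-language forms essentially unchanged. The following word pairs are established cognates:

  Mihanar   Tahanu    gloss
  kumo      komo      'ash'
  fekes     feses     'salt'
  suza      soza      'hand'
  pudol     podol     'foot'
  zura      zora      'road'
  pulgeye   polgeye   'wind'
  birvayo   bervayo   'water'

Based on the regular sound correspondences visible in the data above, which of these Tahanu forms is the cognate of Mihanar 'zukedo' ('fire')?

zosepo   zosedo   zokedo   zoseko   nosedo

zosedo

suza ~ soza, pudol ~ podol — Mihanar u corresponds to Tahanu o after a consonant, before a consonant other than r, m, n, p, b, f, v.
fekes ~ feses — Mihanar k corresponds to Tahanu s between vowels (before a front vowel).
Applying these to Mihanar 'zukedo':
  zukedo → zokedo   (u→o after a consonant, before a consonant other than r, m, n, p, b, f, v)
  zokedo → zosedo   (k→s between vowels (before a front vowel))
So the Tahanu cognate is 'zosedo'.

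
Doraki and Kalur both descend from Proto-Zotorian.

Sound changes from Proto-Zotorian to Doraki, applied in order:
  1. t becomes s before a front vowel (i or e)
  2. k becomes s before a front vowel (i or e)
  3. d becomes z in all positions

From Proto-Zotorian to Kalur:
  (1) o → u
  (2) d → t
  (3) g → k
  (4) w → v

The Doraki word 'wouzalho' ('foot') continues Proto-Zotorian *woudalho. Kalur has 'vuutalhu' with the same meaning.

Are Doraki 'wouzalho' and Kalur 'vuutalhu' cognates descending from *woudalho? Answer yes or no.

yes

Derive the expected Kalur reflex of *woudalho:
Kalur: start from *woudalho.
  rule 1 (vowel merger): woudalho → wuudalhu
  rule 2 (unconditioned shift): wuudalhu → wuutalhu
  rule 3: no change — wuutalhu
  rule 4 (unconditioned shift): wuutalhu → vuutalhu
  ⇒ Kalur vuutalhu
Kalur 'vuutalhu' matches the regular reflex exactly, so the pair is cognate.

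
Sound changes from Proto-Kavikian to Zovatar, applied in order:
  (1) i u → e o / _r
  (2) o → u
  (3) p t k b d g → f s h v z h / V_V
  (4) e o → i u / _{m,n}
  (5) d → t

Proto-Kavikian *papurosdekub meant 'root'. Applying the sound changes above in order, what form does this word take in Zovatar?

Zovatar: *papurosdekub
  papurosdekub → paporosdekub   [pre-rhotic lowering]
  paporosdekub → papurusdekub   [vowel merger]
  papurusdekub → pafurusdehub   [intervocalic lenition]
  pafurusdehub (rule 4 does not apply)
  pafurusdehub → pafurustehub   [unconditioned shift]
  giving Zovatar pafurustehub.

pafurustehub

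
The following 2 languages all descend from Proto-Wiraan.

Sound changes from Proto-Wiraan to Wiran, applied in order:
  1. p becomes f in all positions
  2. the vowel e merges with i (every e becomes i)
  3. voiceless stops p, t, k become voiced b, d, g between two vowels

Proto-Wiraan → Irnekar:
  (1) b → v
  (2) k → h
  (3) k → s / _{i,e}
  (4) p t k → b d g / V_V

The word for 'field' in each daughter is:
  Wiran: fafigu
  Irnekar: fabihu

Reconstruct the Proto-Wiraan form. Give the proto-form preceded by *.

*fapiku

Position 3: Wiran has f, Irnekar has b. In Irnekar, b can only continue *p, so the proto-segment is *p.
Position 5: Wiran has g, Irnekar has h. Taking the neighbouring segments as reconstructed: Wiran g could go back to *k or *g; Irnekar h could go back to *k or *h — the one source consistent with every daughter is *k.
Continuing position by position gives *fapiku; check it forward:
Wiran: *fapiku > fafiku > fafigu  (by unconditioned shift, intervocalic voicing)
Irnekar: *fapiku > fapihu > fabihu  (by unconditioned shift, intervocalic voicing)
Only *fapiku yields all of Wiran fafigu, Irnekar fabihu.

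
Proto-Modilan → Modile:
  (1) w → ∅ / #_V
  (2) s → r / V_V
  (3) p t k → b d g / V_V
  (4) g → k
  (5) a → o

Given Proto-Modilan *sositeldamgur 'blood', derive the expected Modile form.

Modile: *sositeldamgur > soriteldamgur > sorideldamgur > sorideldamkur > sorideldomkur  (by rhotacism, intervocalic voicing, unconditioned shift, vowel merger)

sorideldomkur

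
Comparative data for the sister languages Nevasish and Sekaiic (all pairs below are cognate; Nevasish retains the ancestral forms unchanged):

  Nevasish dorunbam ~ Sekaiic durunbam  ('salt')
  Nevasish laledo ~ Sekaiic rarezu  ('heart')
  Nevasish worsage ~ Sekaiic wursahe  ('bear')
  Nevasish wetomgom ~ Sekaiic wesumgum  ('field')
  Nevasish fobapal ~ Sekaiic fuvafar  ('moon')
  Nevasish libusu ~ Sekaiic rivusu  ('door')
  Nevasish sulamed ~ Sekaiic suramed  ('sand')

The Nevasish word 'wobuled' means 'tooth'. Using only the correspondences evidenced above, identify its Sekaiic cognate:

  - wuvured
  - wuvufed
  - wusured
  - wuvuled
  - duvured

wuvured

fobapal ~ fuvafar — Nevasish o corresponds to Sekaiic u after a consonant, before a labial obstruent.
libusu ~ rivusu — Nevasish b corresponds to Sekaiic v between vowels (before a back vowel).
laledo ~ rarezu — Nevasish l corresponds to Sekaiic r between vowels (before a front vowel).
Applying these to Nevasish 'wobuled':
  wobuled → wubuled   (o→u after a consonant, before a labial obstruent)
  wubuled → wuvuled   (b→v between vowels (before a back vowel))
  wuvuled → wuvured   (l→r between vowels (before a front vowel))
So the Sekaiic cognate is 'wuvured'.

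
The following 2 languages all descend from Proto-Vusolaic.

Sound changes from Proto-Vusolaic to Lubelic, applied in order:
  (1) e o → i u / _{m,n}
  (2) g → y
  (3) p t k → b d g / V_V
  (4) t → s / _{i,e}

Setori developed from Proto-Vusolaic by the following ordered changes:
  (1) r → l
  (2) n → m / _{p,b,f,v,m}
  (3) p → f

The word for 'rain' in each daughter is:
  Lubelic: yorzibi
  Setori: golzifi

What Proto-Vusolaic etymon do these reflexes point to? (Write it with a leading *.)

*gorzipi

Position 1: Lubelic has y, Setori has g. Setori preserves g here (none of its changes turn any other segment into g), so the proto-segment is *g.
Position 6: Lubelic has b, Setori has f. Taking the neighbouring segments as reconstructed: Lubelic b could go back to *p or *b; Setori f could go back to *p or *f — the one source consistent with every daughter is *p.
This points to *gorzipi. Verify forward in each daughter:
Lubelic: *gorzipi > yorzipi > yorzibi  (by unconditioned shift, intervocalic voicing)
Setori: *gorzipi
  gorzipi → golzipi   [unconditioned shift]
  golzipi (rule 2 does not apply)
  golzipi → golzifi   [unconditioned shift]
  giving Setori golzifi.
Only *gorzipi yields all of Lubelic yorzibi, Setori golzifi.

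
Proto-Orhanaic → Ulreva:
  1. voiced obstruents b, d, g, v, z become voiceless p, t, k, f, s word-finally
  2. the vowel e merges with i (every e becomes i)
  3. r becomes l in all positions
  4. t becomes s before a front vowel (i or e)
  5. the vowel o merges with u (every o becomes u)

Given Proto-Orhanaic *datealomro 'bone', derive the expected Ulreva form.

dasialumlu

Ulreva: *datealomro
  datealomro (rule 1 does not apply)
  datealomro → datialomro   [vowel merger]
  datialomro → datialomlo   [unconditioned shift]
  datialomlo → dasialomlo   [palatalisation]
  dasialomlo → dasialumlu   [vowel merger]
  giving Ulreva dasialumlu.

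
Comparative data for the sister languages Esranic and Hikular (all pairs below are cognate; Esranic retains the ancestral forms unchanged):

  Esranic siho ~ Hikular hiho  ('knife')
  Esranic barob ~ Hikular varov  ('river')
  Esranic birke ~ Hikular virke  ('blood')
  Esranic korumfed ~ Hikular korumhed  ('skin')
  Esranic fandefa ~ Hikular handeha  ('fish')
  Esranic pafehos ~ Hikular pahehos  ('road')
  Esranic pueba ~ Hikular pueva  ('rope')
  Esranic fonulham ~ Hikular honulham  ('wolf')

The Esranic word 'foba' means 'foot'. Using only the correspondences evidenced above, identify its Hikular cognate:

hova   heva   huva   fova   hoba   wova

hova

fonulham ~ honulham — Esranic f corresponds to Hikular h word-initially before a back vowel.
pueba ~ pueva — Esranic b corresponds to Hikular v between vowels (before a back vowel).
Applying these to Esranic 'foba':
  foba → hoba   (f→h word-initially before a back vowel)
  hoba → hova   (b→v between vowels (before a back vowel))
So the Hikular cognate is 'hova'.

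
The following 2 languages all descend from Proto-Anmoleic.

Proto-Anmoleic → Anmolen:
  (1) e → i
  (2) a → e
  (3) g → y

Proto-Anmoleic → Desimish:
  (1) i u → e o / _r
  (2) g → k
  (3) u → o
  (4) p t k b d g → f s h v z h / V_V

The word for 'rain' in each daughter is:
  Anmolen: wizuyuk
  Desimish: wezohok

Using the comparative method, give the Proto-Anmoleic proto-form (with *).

*wezuguk

Position 2: Anmolen has i, Desimish has e. Taking the neighbouring segments as reconstructed: Anmolen i could go back to *e or *i; Desimish e can only go back to *e — the one source consistent with every daughter is *e.
Position 6: Anmolen has u, Desimish has o. Anmolen preserves u here (none of its changes turn any other segment into u), so the proto-segment is *u.
Position 4: Anmolen has u, Desimish has o. Anmolen preserves u here (none of its changes turn any other segment into u), so the proto-segment is *u.
Continuing position by position gives *wezuguk; check it forward:
Anmolen: *wezuguk
  wezuguk → wizuguk   [vowel merger]
  wizuguk (rule 2 does not apply)
  wizuguk → wizuyuk   [unconditioned shift]
  giving Anmolen wizuyuk.
Desimish: *wezuguk > wezukuk > wezokok > wezohok  (by unconditioned shift, vowel merger, intervocalic lenition)
No other proto-form is consistent with every reflex, so the reconstruction is *wezuguk.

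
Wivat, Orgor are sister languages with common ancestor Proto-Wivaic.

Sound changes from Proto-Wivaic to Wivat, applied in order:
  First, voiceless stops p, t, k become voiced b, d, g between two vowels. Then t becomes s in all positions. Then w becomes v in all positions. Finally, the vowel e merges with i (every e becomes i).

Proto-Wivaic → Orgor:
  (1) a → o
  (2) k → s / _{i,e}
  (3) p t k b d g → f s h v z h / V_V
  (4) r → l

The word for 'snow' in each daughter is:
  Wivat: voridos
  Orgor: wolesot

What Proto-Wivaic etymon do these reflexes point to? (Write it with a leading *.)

*woretot

Position 1: Wivat has v, Orgor has w. Orgor preserves w here (none of its changes turn any other segment into w), so the proto-segment is *w.
Position 4: Wivat has i, Orgor has e. Orgor preserves e here (none of its changes turn any other segment into e), so the proto-segment is *e.
Position 5: Wivat has d, Orgor has s. Taking the neighbouring segments as reconstructed: Wivat d could go back to *t or *d; Orgor s could go back to *t or *s — the one source consistent with every daughter is *t.
Continuing position by position gives *woretot; check it forward:
Wivat: *woretot > woredot > woredos > voredos > voridos  (by intervocalic voicing, unconditioned shift, unconditioned shift, vowel merger)
Orgor: *woretot
  woretot (rule 1 does not apply)
  woretot (rule 2 does not apply)
  woretot → woresot   [intervocalic lenition]
  woresot → wolesot   [unconditioned shift]
  giving Orgor wolesot.
No other proto-form is consistent with every reflex, so the reconstruction is *woretot.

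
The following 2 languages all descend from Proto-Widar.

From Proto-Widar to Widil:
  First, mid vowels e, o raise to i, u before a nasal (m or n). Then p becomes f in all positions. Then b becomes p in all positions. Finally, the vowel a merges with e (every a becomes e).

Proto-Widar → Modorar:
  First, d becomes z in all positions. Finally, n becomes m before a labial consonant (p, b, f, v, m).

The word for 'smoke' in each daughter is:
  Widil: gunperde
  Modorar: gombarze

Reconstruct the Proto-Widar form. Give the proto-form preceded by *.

Position 5: Widil has e, Modorar has a. Modorar preserves a here (none of its changes turn any other segment into a), so the proto-segment is *a.
Position 7: Widil has d, Modorar has z. Widil preserves d here (none of its changes turn any other segment into d), so the proto-segment is *d.
Position 2: Widil has u, Modorar has o. Modorar preserves o here (none of its changes turn any other segment into o), so the proto-segment is *o.
This points to *gonbarde. Verify forward in each daughter:
Widil: *gonbarde > gunbarde > gunparde > gunperde  (by pre-nasal raising, unconditioned shift, vowel merger)
Modorar: *gonbarde > gonbarze > gombarze  (by unconditioned shift, nasal place assimilation)
Only *gonbarde yields all of Widil gunperde, Modorar gombarze.

*gonbarde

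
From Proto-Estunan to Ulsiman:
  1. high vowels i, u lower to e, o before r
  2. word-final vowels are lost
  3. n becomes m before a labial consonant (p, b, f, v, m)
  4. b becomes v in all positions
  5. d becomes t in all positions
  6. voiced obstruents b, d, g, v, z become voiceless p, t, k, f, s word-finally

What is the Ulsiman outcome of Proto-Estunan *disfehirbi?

tisfeherf

Ulsiman: start from *disfehirbi.
  rule 1 (pre-rhotic lowering): disfehirbi → disfeherbi
  rule 2 (apocope): disfeherbi → disfeherb
  rule 3: no change — disfeherb
  rule 4 (unconditioned shift): disfeherb → disfeherv
  rule 5 (unconditioned shift): disfeherv → tisfeherv
  rule 6 (final devoicing): tisfeherv → tisfeherf
  ⇒ Ulsiman tisfeherf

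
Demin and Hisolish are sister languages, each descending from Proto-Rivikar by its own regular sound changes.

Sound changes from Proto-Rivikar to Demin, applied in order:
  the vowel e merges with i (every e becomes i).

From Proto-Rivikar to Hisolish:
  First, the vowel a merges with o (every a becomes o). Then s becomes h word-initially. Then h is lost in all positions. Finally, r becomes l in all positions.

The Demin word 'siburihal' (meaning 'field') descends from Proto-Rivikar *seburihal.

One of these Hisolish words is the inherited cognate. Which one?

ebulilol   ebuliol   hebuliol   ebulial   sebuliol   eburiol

ebuliol

Hisolish: start from *seburihal.
  rule 1 (vowel merger): seburihal → seburihol
  rule 2 (debuccalisation): seburihol → heburihol
  rule 3 (h-loss): heburihol → eburiol
  rule 4 (unconditioned shift): eburiol → ebuliol
  ⇒ Hisolish ebuliol
The other candidates each miss or misapply at least one Hisolish change.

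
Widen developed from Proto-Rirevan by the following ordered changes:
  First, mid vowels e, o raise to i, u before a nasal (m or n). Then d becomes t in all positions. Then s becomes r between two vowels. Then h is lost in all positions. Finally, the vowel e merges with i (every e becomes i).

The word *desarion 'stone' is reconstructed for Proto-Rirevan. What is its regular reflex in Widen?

tirariun

Widen: *desarion
  desarion → desariun   [pre-nasal raising]
  desariun → tesariun   [unconditioned shift]
  tesariun → terariun   [rhotacism]
  terariun (rule 4 does not apply)
  terariun → tirariun   [vowel merger]
  giving Widen tirariun.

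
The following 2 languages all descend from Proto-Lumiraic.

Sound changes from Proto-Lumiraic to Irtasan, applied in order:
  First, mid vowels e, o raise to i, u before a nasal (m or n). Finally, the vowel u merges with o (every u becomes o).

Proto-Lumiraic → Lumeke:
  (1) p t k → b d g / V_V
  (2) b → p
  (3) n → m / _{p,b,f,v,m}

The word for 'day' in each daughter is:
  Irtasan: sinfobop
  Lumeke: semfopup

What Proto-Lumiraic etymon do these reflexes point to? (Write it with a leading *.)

*senfobup

Position 3: Irtasan has n, Lumeke has m. Irtasan preserves n here (none of its changes turn any other segment into n), so the proto-segment is *n.
Position 6: Irtasan has b, Lumeke has p. Irtasan preserves b here (none of its changes turn any other segment into b), so the proto-segment is *b.
Verify the candidate proto-form against each daughter:
Irtasan: start from *senfobup.
  rule 1 (pre-nasal raising): senfobup → sinfobup
  rule 2 (vowel merger): sinfobup → sinfobop
  ⇒ Irtasan sinfobop
Lumeke: start from *senfobup.
  rule 1: no change — senfobup
  rule 2 (unconditioned shift): senfobup → senfopup
  rule 3 (nasal place assimilation): senfopup → semfopup
  ⇒ Lumeke semfopup
*senfobup is the unique common source.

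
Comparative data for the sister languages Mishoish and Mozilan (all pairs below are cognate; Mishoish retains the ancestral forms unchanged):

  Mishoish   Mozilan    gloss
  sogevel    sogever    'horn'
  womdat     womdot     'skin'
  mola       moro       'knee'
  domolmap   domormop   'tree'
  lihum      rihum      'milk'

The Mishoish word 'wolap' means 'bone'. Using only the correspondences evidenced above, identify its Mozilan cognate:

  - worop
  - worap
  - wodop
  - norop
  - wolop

mola ~ moro — Mishoish l corresponds to Mozilan r between vowels (before a back vowel).
domolmap ~ domormop — Mishoish a corresponds to Mozilan o after a consonant, before a labial obstruent.
Applying these to Mishoish 'wolap':
  wolap → worap   (l→r between vowels (before a back vowel))
  worap → worop   (a→o after a consonant, before a labial obstruent)
So the Mozilan cognate is 'worop'.

worop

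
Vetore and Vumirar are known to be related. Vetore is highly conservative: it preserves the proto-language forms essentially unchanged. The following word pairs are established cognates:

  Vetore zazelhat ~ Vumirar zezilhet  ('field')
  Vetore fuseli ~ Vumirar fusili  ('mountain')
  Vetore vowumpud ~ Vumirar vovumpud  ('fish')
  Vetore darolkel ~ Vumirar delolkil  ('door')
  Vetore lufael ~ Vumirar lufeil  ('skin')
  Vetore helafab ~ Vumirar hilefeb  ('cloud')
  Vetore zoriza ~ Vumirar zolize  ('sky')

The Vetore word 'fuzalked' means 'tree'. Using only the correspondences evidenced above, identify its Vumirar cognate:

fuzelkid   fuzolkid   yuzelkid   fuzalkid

fuzelkid

zazelhat ~ zezilhet — Vetore a corresponds to Vumirar e after a consonant, before a consonant other than r, m, n, p, b, f, v.
zazelhat ~ zezilhet, fuseli ~ fusili — Vetore e corresponds to Vumirar i after a consonant, before a consonant other than r, m, n, p, b, f, v.
Applying these to Vetore 'fuzalked':
  fuzalked → fuzelked   (a→e after a consonant, before a consonant other than r, m, n, p, b, f, v)
  fuzelked → fuzelkid   (e→i after a consonant, before a consonant other than r, m, n, p, b, f, v)
So the Vumirar cognate is 'fuzelkid'.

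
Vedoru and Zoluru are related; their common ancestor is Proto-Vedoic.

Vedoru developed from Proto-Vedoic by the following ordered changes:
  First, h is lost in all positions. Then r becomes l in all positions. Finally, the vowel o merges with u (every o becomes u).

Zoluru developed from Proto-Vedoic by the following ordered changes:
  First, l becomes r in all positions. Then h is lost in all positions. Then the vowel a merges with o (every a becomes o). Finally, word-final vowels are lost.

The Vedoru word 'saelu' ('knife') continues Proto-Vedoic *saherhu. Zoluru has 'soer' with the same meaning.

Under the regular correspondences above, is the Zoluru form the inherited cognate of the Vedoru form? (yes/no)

yes

Derive the expected Zoluru reflex of *saherhu:
Zoluru: start from *saherhu.
  rule 1: no change — saherhu
  rule 2 (h-loss): saherhu → saeru
  rule 3 (vowel merger): saeru → soeru
  rule 4 (apocope): soeru → soer
  ⇒ Zoluru soer
Zoluru 'soer' matches the regular reflex exactly, so the pair is cognate.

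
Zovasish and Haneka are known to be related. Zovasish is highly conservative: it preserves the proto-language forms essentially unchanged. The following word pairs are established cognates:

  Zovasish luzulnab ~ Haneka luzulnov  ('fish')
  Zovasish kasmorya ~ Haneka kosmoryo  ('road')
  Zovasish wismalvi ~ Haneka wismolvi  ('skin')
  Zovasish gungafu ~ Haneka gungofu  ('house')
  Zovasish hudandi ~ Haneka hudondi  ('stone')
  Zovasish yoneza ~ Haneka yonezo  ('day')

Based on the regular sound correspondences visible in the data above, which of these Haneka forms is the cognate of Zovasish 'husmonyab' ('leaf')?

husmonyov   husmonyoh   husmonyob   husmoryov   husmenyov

luzulnab ~ luzulnov — Zovasish a corresponds to Haneka o after a consonant, before a labial obstruent.
luzulnab ~ luzulnov — Zovasish b corresponds to Haneka v word-finally.
Applying these to Zovasish 'husmonyab':
  husmonyab → husmonyob   (a→o after a consonant, before a labial obstruent)
  husmonyob → husmonyov   (b→v word-finally)
So the Haneka cognate is 'husmonyov'.

husmonyov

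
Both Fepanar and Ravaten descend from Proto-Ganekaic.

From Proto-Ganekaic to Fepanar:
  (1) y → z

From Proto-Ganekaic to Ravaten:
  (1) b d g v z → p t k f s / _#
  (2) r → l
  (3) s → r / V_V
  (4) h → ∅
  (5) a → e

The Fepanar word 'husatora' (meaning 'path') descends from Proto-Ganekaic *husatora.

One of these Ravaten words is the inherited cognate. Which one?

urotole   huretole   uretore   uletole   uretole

Ravaten: start from *husatora.
  rule 1: no change — husatora
  rule 2 (unconditioned shift): husatora → husatola
  rule 3 (rhotacism): husatola → huratola
  rule 4 (h-loss): huratola → uratola
  rule 5 (vowel merger): uratola → uretole
  ⇒ Ravaten uretole
The other candidates each miss or misapply at least one Ravaten change.

uretole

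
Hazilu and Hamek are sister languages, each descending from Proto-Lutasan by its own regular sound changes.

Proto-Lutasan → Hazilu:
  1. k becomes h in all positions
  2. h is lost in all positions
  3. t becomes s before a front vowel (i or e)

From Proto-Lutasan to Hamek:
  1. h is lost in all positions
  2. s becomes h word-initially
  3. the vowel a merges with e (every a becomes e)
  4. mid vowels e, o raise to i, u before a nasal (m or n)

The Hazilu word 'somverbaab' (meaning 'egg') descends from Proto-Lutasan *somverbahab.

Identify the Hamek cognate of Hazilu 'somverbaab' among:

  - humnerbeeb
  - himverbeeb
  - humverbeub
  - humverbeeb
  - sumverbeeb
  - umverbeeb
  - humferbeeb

humverbeeb

Hamek: start from *somverbahab.
  rule 1 (h-loss): somverbahab → somverbaab
  rule 2 (debuccalisation): somverbaab → homverbaab
  rule 3 (vowel merger): homverbaab → homverbeeb
  rule 4 (pre-nasal raising): homverbeeb → humverbeeb
  ⇒ Hamek humverbeeb
Among the options, 'humverbeeb' alone shows every Hamek change applied in order.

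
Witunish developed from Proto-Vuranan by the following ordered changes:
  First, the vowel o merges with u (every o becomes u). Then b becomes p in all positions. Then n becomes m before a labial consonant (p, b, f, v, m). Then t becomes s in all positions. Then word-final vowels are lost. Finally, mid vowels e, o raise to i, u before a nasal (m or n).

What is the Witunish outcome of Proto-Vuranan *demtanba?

dimsamp

Witunish: *demtanba > demtanpa > demtampa > demsampa > demsamp > dimsamp  (by unconditioned shift, nasal place assimilation, unconditioned shift, apocope, pre-nasal raising)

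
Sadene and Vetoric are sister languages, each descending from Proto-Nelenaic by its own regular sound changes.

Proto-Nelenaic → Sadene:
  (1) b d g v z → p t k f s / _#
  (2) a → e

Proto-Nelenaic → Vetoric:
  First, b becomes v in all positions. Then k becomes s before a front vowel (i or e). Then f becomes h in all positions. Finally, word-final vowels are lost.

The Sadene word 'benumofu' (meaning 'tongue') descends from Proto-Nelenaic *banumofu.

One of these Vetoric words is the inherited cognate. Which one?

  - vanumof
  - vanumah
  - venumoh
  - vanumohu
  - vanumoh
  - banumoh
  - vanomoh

Vetoric: *banumofu > vanumofu > vanumohu > vanumoh  (by unconditioned shift, unconditioned shift, apocope)
Among the options, 'vanumoh' alone shows every Vetoric change applied in order.

vanumoh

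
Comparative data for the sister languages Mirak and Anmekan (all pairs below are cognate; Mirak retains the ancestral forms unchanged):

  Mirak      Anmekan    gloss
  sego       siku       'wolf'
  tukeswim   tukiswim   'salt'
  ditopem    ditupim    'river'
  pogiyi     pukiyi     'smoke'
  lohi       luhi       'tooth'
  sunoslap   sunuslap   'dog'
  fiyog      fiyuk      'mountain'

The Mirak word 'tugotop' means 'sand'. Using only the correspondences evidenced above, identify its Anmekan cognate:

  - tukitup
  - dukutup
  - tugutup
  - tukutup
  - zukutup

tukutup

sego ~ siku — Mirak g corresponds to Anmekan k between vowels (before a back vowel).
pogiyi ~ pukiyi, lohi ~ luhi — Mirak o corresponds to Anmekan u after a consonant, before a consonant other than r, m, n, p, b, f, v.
ditopem ~ ditupim — Mirak o corresponds to Anmekan u after a consonant, before a labial obstruent.
Applying these to Mirak 'tugotop':
  tugotop → tukotop   (g→k between vowels (before a back vowel))
  tukotop → tukutop   (o→u after a consonant, before a consonant other than r, m, n, p, b, f, v)
  tukutop → tukutup   (o→u after a consonant, before a labial obstruent)
So the Anmekan cognate is 'tukutup'.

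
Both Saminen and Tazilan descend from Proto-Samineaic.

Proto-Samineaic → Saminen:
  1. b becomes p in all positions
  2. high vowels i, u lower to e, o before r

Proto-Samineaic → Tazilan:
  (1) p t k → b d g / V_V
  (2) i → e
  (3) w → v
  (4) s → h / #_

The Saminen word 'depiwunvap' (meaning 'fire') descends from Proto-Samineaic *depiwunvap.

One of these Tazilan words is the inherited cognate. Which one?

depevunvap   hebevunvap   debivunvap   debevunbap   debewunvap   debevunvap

debevunvap

Tazilan: *depiwunvap
  depiwunvap → debiwunvap   [intervocalic voicing]
  debiwunvap → debewunvap   [vowel merger]
  debewunvap → debevunvap   [unconditioned shift]
  debevunvap (rule 4 does not apply)
  giving Tazilan debevunvap.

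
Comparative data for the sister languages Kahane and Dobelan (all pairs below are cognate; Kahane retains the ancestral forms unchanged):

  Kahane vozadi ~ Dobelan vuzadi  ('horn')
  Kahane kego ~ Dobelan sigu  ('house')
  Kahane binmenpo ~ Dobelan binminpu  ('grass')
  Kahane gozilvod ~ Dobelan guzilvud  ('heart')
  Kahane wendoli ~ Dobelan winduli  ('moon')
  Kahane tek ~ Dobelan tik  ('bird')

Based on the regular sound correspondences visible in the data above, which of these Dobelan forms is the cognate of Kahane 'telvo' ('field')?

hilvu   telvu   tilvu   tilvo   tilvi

kego ~ sigu, tek ~ tik — Kahane e corresponds to Dobelan i after a consonant, before a consonant other than r, m, n, p, b, f, v.
kego ~ sigu, binmenpo ~ binminpu — Kahane o corresponds to Dobelan u word-finally.
Applying these to Kahane 'telvo':
  telvo → tilvo   (e→i after a consonant, before a consonant other than r, m, n, p, b, f, v)
  tilvo → tilvu   (o→u word-finally)
So the Dobelan cognate is 'tilvu'.

tilvu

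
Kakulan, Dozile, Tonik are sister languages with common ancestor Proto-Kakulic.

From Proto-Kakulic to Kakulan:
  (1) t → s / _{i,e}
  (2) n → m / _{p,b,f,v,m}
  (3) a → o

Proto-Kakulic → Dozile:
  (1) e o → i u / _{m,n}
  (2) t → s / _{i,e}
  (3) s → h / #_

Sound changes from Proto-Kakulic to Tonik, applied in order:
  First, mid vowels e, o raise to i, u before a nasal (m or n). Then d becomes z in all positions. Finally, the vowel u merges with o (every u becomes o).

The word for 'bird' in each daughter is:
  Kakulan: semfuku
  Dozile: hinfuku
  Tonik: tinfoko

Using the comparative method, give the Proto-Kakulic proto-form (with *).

Position 5: Kakulan has u, Dozile has u, Tonik has o. Kakulan preserves u here (none of its changes turn any other segment into u), so the proto-segment is *u.
Position 2: Kakulan has e, Dozile has i, Tonik has i. Kakulan preserves e here (none of its changes turn any other segment into e), so the proto-segment is *e.
Verify the candidate proto-form against each daughter:
Kakulan: *tenfuku
  tenfuku → senfuku   [palatalisation]
  senfuku → semfuku   [nasal place assimilation]
  semfuku (rule 3 does not apply)
  giving Kakulan semfuku.
Dozile: *tenfuku
  tenfuku → tinfuku   [pre-nasal raising]
  tinfuku → sinfuku   [palatalisation]
  sinfuku → hinfuku   [debuccalisation]
  giving Dozile hinfuku.
Tonik: start from *tenfuku.
  rule 1 (pre-nasal raising): tenfuku → tinfuku
  rule 2: no change — tinfuku
  rule 3 (vowel merger): tinfuku → tinfoko
  ⇒ Tonik tinfoko
*tenfuku is the unique common source.

*tenfuku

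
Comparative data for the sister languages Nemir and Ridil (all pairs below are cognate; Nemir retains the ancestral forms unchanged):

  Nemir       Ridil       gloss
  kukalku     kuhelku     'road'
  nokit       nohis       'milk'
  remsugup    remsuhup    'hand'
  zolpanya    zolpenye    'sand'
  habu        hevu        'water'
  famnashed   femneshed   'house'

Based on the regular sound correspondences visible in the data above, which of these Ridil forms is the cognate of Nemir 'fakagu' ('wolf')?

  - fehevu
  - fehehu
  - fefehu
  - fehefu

fehehu

kukalku ~ kuhelku, famnashed ~ femneshed — Nemir a corresponds to Ridil e after a consonant, before a consonant other than r, m, n, p, b, f, v.
kukalku ~ kuhelku — Nemir k corresponds to Ridil h between vowels (before a back vowel).
remsugup ~ remsuhup — Nemir g corresponds to Ridil h between vowels (before a back vowel).
Applying these to Nemir 'fakagu':
  fakagu → fekagu   (a→e after a consonant, before a consonant other than r, m, n, p, b, f, v)
  fekagu → fehagu   (k→h between vowels (before a back vowel))
  fehagu → fehegu   (a→e after a consonant, before a consonant other than r, m, n, p, b, f, v)
  fehegu → fehehu   (g→h between vowels (before a back vowel))
So the Ridil cognate is 'fehehu'.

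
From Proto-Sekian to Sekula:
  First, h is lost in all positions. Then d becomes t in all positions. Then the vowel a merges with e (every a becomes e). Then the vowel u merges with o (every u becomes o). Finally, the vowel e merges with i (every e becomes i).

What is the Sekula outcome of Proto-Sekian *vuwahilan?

Sekula: *vuwahilan > vuwailan > vuweilen > voweilen > vowiilin  (by h-loss, vowel merger, vowel merger, vowel merger)

vowiilin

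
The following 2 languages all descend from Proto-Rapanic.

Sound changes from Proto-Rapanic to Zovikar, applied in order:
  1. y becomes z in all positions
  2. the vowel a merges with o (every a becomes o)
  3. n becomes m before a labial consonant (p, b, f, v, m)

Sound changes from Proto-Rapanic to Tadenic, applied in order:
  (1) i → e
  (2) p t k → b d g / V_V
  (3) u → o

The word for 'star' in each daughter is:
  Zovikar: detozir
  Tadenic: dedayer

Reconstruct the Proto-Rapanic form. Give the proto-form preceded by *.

Position 4: Zovikar has o, Tadenic has a. Tadenic preserves a here (none of its changes turn any other segment into a), so the proto-segment is *a.
Position 3: Zovikar has t, Tadenic has d. Zovikar preserves t here (none of its changes turn any other segment into t), so the proto-segment is *t.
Verify the candidate proto-form against each daughter:
Zovikar: *detayir > detazir > detozir  (by unconditioned shift, vowel merger)
Tadenic: *detayir
  detayir → detayer   [vowel merger]
  detayer → dedayer   [intervocalic voicing]
  dedayer (rule 3 does not apply)
  giving Tadenic dedayer.
*detayir is the unique common source.

*detayir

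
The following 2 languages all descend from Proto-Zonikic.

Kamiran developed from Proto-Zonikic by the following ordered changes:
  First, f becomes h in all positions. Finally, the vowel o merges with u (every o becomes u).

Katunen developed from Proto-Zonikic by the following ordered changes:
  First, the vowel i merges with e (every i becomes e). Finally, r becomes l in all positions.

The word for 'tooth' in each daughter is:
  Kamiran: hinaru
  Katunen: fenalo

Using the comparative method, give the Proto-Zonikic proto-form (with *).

Position 1: Kamiran has h, Katunen has f. Katunen preserves f here (none of its changes turn any other segment into f), so the proto-segment is *f.
Position 6: Kamiran has u, Katunen has o. Katunen preserves o here (none of its changes turn any other segment into o), so the proto-segment is *o.
Continuing position by position gives *finaro; check it forward:
Kamiran: *finaro
  finaro → hinaro   [unconditioned shift]
  hinaro → hinaru   [vowel merger]
  giving Kamiran hinaru.
Katunen: start from *finaro.
  rule 1 (vowel merger): finaro → fenaro
  rule 2 (unconditioned shift): fenaro → fenalo
  ⇒ Katunen fenalo
Only *finaro yields all of Kamiran hinaru, Katunen fenalo.

*finaro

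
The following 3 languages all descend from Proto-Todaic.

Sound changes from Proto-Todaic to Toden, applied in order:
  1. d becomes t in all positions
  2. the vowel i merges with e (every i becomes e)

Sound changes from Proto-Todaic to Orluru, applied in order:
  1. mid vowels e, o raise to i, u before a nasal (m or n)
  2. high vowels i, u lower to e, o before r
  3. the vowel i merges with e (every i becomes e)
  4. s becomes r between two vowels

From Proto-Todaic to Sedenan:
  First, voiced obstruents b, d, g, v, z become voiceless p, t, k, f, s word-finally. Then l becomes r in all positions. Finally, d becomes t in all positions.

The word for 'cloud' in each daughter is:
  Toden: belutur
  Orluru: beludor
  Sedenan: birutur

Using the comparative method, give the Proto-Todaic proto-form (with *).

*biludur

Position 3: Toden has l, Orluru has l, Sedenan has r. Toden preserves l here (none of its changes turn any other segment into l), so the proto-segment is *l.
Position 5: Toden has t, Orluru has d, Sedenan has t. Orluru preserves d here (none of its changes turn any other segment into d), so the proto-segment is *d.
This points to *biludur. Verify forward in each daughter:
Toden: *biludur
  biludur → bilutur   [unconditioned shift]
  bilutur → belutur   [vowel merger]
  giving Toden belutur.
Orluru: start from *biludur.
  rule 1: no change — biludur
  rule 2 (pre-rhotic lowering): biludur → biludor
  rule 3 (vowel merger): biludor → beludor
  rule 4: no change — beludor
  ⇒ Orluru beludor
Sedenan: start from *biludur.
  rule 1: no change — biludur
  rule 2 (unconditioned shift): biludur → birudur
  rule 3 (unconditioned shift): birudur → birutur
  ⇒ Sedenan birutur
No other proto-form is consistent with every reflex, so the reconstruction is *biludur.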